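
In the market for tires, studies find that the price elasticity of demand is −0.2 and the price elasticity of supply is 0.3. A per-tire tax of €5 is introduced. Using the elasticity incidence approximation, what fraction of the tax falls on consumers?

Consumers' share ≈ 0.6.

Incidence ratio: consumers' share ≈ εs / (εs + |εd|) = 0.3 / (0.3 + 0.2) = 0.6.
Supply is the more elastic side, so consumers bear the larger share.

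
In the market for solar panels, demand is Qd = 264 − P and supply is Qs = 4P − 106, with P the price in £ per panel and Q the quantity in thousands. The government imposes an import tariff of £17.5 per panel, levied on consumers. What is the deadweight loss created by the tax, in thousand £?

Deadweight loss = £122.5 thousand.

Without the tax, 264 − P = 4P − 106 gives 5P = 370, so P* = £74 and Q* = 190.
With the tax collected from consumers, demand (in seller-price terms) shifts: Qd = 264 − (P + 17.5).
Solving gives Q = 176 with consumers paying £88 and sellers receiving £70.5 (the £17.5 wedge).
Quantity falls by |ΔQ| = |190 − 176| = 14.
DWL = ½ · t · |ΔQ| = ½ · 17.5 · 14 = £122.5.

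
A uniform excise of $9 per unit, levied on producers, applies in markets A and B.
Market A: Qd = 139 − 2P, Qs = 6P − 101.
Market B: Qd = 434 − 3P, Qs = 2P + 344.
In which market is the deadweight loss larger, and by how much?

Market A, by $12.15.

Market A: pre-tax P* = $30, Q* = 79; post-tax Q = 65.5; deadweight loss = $60.75.
Market B: pre-tax P* = $18, Q* = 380; post-tax Q = 369.2; deadweight loss = $48.6.
Difference: $60.75 vs $48.6 → market A is larger by $12.15.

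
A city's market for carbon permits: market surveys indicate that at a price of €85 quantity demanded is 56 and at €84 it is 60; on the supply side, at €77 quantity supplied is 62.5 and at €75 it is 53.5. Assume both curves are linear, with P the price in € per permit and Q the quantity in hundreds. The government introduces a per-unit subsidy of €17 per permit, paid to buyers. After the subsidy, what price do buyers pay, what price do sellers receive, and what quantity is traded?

Demand slope: (60 − 56)/(84 − 85) = -4, so Qd = 396 − 4P.
Supply slope: (53.5 − 62.5)/(75 − 77) = 4.5, so Qs = 4.5P − 284.
Before the subsidy: set 396 − 4P = 4.5P − 284 → P* = €80, Q* = 76.
With a per-unit subsidy paid to buyers, each effectively pays P − 17, so demand becomes Qd = 396 − 4(P − 17).
Solving gives Q = 112 with buyers paying €71 and sellers receiving €88 (the €17 wedge).

Buyers pay €71; sellers receive €88; quantity = 112.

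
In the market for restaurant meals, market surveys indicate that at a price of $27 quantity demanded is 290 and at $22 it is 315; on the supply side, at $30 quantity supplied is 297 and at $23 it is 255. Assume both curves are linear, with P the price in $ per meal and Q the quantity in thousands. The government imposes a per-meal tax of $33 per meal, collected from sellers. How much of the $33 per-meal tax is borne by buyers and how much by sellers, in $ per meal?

Buyers bear $18 per meal; sellers bear $15 per meal.

Demand slope: (315 − 290)/(22 − 27) = -5, so Qd = 425 − 5P.
Supply slope: (255 − 297)/(23 − 30) = 6, so Qs = 6P + 117.
Without the tax, 425 − 5P = 6P + 117 gives 11P = 308, so P* = $28 and Q* = 285.
With the tax collected from sellers, supply shifts: Qs = 6(P − 33) + 117.
New equilibrium: buyers pay $46, sellers receive $13, Q = 195. (Wedge: Pb − Ps = 33.)
Burden on buyers: $18; on sellers: $15. (They sum to $33.)
The less price-elastic side of the market bears the larger share of a per-unit tax.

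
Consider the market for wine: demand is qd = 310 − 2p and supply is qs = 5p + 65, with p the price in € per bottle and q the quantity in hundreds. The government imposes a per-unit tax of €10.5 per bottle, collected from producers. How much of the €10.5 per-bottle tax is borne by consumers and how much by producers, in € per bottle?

Consumers bear €7.5 per bottle; producers bear €3 per bottle.

Before the tax: set 310 − 2p = 5p + 65 → p* = €35, q* = 240.
With the tax collected from producers, supply shifts: qs = 5(p − 10.5) + 65.
Solving gives q = 225 with consumers paying €42.5 and producers receiving €32 (the €10.5 wedge).
Burden on consumers: €7.5; on producers: €3. (They sum to €10.5.)
The less price-elastic side of the market bears the larger share of a per-unit tax.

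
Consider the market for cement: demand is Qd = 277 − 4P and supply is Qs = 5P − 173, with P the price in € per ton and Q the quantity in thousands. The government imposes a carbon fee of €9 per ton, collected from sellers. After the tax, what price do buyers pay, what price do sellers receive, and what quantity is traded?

Buyers pay €55; sellers receive €46; quantity = 57.

Before the tax: set 277 − 4P = 5P − 173 → P* = €50, Q* = 77.
With the tax collected from sellers, supply shifts: Qs = 5(P − 9) − 173.
New equilibrium: buyers pay €55, sellers receive €46, Q = 57. (Wedge: Pb − Ps = 9.)
The less price-elastic side of the market bears the larger share of a per-unit tax.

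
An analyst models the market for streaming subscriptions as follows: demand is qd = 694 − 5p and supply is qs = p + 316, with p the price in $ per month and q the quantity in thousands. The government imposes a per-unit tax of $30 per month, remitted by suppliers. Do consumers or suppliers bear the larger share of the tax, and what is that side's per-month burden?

Suppliers bear the larger share: $25 per month.

Before the tax: set 694 − 5p = p + 316 → p* = $63, q* = 379.
With the tax collected from suppliers, supply shifts: qs = (p − 30) + 316.
Solving gives q = 354 with consumers paying $68 and suppliers receiving $38 (the $30 wedge).
Per-month burden: consumers $5, suppliers $25.
Suppliers take the larger share because supply is less price-elastic here (demand slope 5 vs supply slope 1).
The less price-elastic side of the market bears the larger share of a per-unit tax.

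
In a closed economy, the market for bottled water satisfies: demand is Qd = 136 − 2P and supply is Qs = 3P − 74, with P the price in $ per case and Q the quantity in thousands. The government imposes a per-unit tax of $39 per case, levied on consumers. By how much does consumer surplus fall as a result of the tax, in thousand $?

Before the tax: set 136 − 2P = 3P − 74 → P* = $42, Q* = 52.
With the tax collected from consumers, demand (in seller-price terms) shifts: Qd = 136 − 2(P + 39).
Solving gives Q = 5.2 with consumers paying $65.4 and producers receiving $26.4 (the $39 wedge).
ΔCS is the trapezoid between Q = 5.2 and Q = 52 of height $23.4: ½ · (52 + 5.2) · 23.4 = $669.24.

Consumer surplus falls by $669.24 thousand.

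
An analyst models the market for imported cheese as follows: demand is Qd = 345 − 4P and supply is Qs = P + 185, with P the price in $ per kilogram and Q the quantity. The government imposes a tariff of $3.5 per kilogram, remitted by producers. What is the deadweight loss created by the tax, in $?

Deadweight loss = $4.9.

Without the tax, 345 − 4P = P + 185 gives 5P = 160, so P* = $32 and Q* = 217.
With the tax collected from producers, supply shifts: Qs = (P − 3.5) + 185.
Solving gives Q = 214.2 with buyers paying $32.7 and producers receiving $29.2 (the $3.5 wedge).
Quantity falls by |ΔQ| = |217 − 214.2| = 2.8.
DWL = ½ · t · |ΔQ| = ½ · 3.5 · 2.8 = $4.9.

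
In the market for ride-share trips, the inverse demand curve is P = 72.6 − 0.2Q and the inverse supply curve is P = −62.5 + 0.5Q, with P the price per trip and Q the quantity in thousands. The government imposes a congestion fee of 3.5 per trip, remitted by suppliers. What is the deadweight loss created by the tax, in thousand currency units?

Rewrite in direct form: Qd = 363 − 5P and Qs = 2P + 125.
Without the tax, 363 − 5P = 2P + 125 gives 7P = 238, so P* = 34 and Q* = 193.
With the tax collected from suppliers, supply shifts: Qs = 2(P − 3.5) + 125.
New equilibrium: buyers pay 35, suppliers receive 31.5, Q = 188. (Wedge: Pb − Ps = 3.5.)
Quantity falls by |ΔQ| = |193 − 188| = 5.
DWL = ½ · t · |ΔQ| = ½ · 3.5 · 5 = 8.75.

Deadweight loss = 8.75 thousand.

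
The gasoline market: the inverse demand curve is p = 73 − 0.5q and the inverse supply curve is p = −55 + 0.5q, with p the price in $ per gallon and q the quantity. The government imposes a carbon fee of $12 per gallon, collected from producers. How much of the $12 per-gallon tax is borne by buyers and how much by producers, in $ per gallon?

Rewrite in direct form: qd = 146 − 2p and qs = 2p + 110.
Before the tax: set 146 − 2p = 2p + 110 → p* = $9, q* = 128.
With the tax collected from producers, supply shifts: qs = 2(p − 12) + 110.
Solving gives q = 116 with buyers paying $15 and producers receiving $3 (the $12 wedge).
Burden on buyers: $6; on producers: $6. (They sum to $12.)
The less price-elastic side of the market bears the larger share of a per-unit tax.

Buyers bear $6 per gallon; producers bear $6 per gallon.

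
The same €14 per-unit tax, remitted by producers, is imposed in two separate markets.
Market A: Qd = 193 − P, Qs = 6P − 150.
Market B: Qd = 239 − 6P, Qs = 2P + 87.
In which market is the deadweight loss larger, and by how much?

Market A: pre-tax P* = €49, Q* = 144; post-tax Q = 132; deadweight loss = €84.
Market B: pre-tax P* = €19, Q* = 125; post-tax Q = 104; deadweight loss = €147.
Difference: €84 vs €147 → market B is larger by €63.

Market B, by €63.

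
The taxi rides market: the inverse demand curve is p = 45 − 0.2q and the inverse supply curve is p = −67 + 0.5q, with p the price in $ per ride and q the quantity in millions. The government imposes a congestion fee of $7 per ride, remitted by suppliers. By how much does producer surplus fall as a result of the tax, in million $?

Rewrite in direct form: qd = 225 − 5p and qs = 2p + 134.
Without the tax, 225 − 5p = 2p + 134 gives 7p = 91, so p* = $13 and q* = 160.
With the tax collected from suppliers, supply shifts: qs = 2(p − 7) + 134.
Solving gives q = 150 with consumers paying $15 and suppliers receiving $8 (the $7 wedge).
ΔPS is the trapezoid between Q = 150 and Q = 160 of height $5: ½ · (160 + 150) · 5 = $775.

Producer surplus falls by $775 million.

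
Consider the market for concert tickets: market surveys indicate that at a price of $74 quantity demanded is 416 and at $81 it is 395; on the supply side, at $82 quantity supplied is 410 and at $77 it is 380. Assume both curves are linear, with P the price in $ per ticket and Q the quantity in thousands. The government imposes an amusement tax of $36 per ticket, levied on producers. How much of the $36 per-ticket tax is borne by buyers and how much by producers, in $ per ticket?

Buyers bear $24 per ticket; producers bear $12 per ticket.

Demand slope: (395 − 416)/(81 − 74) = -3, so Qd = 638 − 3P.
Supply slope: (380 − 410)/(77 − 82) = 6, so Qs = 6P − 82.
Without the tax, 638 − 3P = 6P − 82 gives 9P = 720, so P* = $80 and Q* = 398.
With the tax collected from producers, supply shifts: Qs = 6(P − 36) − 82.
New equilibrium: buyers pay $104, producers receive $68, Q = 326. (Wedge: Pb − Ps = 36.)
Burden on buyers: $24; on producers: $12. (They sum to $36.)
The less price-elastic side of the market bears the larger share of a per-unit tax.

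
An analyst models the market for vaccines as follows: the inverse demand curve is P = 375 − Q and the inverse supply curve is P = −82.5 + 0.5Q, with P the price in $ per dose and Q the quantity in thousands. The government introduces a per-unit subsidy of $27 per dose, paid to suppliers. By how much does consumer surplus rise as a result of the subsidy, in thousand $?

Consumer surplus rises by $5652 thousand.

Inverting to Q(P) form: Qd = 375 − P; Qs = 2P + 165.
Without the subsidy, 375 − P = 2P + 165 gives 3P = 210, so P* = $70 and Q* = 305.
With a per-unit subsidy paid to suppliers, each receives P + 27 per unit sold, so supply becomes Qs = 2(P + 27) + 165.
Solving gives Q = 323 with consumers paying $52 and suppliers receiving $79 (the $27 wedge).
ΔCS is the trapezoid between Q = 323 and Q = 305 of height $18: ½ · (305 + 323) · 18 = $5652.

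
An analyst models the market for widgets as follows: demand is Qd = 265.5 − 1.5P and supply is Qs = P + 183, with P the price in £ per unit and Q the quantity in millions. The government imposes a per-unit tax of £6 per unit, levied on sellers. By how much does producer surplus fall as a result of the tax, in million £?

Producer surplus falls by £771.12 million.

Without the tax, 265.5 − 1.5P = P + 183 gives 2.5P = 82.5, so P* = £33 and Q* = 216.
With the tax collected from sellers, supply shifts: Qs = (P − 6) + 183.
Solving gives Q = 212.4 with buyers paying £35.4 and sellers receiving £29.4 (the £6 wedge).
ΔPS is the trapezoid between Q = 212.4 and Q = 216 of height £3.6: ½ · (216 + 212.4) · 3.6 = £771.12.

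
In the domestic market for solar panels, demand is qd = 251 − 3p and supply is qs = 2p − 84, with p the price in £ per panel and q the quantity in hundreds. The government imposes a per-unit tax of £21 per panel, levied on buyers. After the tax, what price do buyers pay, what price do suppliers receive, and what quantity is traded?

Buyers pay £75.4; suppliers receive £54.4; quantity = 24.8.

Without the tax, 251 − 3p = 2p − 84 gives 5p = 335, so p* = £67 and q* = 50.
With the tax collected from buyers, demand (in seller-price terms) shifts: qd = 251 − 3(p + 21).
Solving gives q = 24.8 with buyers paying £75.4 and suppliers receiving £54.4 (the £21 wedge).
The less price-elastic side of the market bears the larger share of a per-unit tax.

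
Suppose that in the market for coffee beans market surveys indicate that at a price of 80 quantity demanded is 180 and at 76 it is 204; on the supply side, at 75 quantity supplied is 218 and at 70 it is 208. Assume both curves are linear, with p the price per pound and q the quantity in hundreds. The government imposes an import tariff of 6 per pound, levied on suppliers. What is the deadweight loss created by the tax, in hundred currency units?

Demand slope: (204 − 180)/(76 − 80) = -6, so qd = 660 − 6p.
Supply slope: (208 − 218)/(70 − 75) = 2, so qs = 2p + 68.
Before the tax: set 660 − 6p = 2p + 68 → p* = 74, q* = 216.
With the tax collected from suppliers, supply shifts: qs = 2(p − 6) + 68.
New equilibrium: consumers pay 75.5, suppliers receive 69.5, q = 207. (Wedge: pb − ps = 6.)
Quantity falls by |ΔQ| = |216 − 207| = 9.
DWL = ½ · t · |ΔQ| = ½ · 6 · 9 = 27.

Deadweight loss = 27 hundred.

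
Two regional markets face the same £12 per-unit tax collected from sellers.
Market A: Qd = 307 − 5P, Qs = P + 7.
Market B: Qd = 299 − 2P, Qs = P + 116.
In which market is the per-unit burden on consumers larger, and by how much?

Market B, by £2.

Market A: pre-tax P* = £50, Q* = 57; post-tax Q = 47; per-unit burden on consumers = £2.
Market B: pre-tax P* = £61, Q* = 177; post-tax Q = 169; per-unit burden on consumers = £4.
Difference: £2 vs £4 → market B is larger by £2.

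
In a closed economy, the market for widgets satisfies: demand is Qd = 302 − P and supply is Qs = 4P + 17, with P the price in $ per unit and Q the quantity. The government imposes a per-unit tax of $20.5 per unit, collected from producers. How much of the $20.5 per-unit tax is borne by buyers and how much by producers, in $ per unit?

Before the tax: set 302 − P = 4P + 17 → P* = $57, Q* = 245.
With the tax collected from producers, supply shifts: Qs = 4(P − 20.5) + 17.
Solving gives Q = 228.6 with buyers paying $73.4 and producers receiving $52.9 (the $20.5 wedge).
Burden on buyers: $16.4; on producers: $4.1. (They sum to $20.5.)
The less price-elastic side of the market bears the larger share of a per-unit tax.

Buyers bear $16.4 per unit; producers bear $4.1 per unit.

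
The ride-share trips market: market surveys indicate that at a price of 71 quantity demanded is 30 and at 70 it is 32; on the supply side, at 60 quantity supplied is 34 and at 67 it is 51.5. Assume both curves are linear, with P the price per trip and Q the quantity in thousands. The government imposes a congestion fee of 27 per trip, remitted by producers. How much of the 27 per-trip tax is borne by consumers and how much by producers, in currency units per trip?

Consumers bear 15 per trip; producers bear 12 per trip.

Demand slope: (32 − 30)/(70 − 71) = -2, so Qd = 172 − 2P.
Supply slope: (51.5 − 34)/(67 − 60) = 2.5, so Qs = 2.5P − 116.
Before the tax: set 172 − 2P = 2.5P − 116 → P* = 64, Q* = 44.
With the tax collected from producers, supply shifts: Qs = 2.5(P − 27) − 116.
New equilibrium: consumers pay 79, producers receive 52, Q = 14. (Wedge: Pb − Ps = 27.)
Burden on consumers: 15; on producers: 12. (They sum to 27.)
The less price-elastic side of the market bears the larger share of a per-unit tax.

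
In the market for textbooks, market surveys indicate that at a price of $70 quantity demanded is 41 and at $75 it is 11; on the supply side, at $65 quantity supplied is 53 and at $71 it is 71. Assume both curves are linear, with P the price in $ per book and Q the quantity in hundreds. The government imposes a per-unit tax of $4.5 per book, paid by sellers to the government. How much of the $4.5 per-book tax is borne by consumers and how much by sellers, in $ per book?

Consumers bear $1.5 per book; sellers bear $3 per book.

Demand slope: (11 − 41)/(75 − 70) = -6, so Qd = 461 − 6P.
Supply slope: (71 − 53)/(71 − 65) = 3, so Qs = 3P − 142.
Before the tax: set 461 − 6P = 3P − 142 → P* = $67, Q* = 59.
With the tax collected from sellers, supply shifts: Qs = 3(P − 4.5) − 142.
New equilibrium: consumers pay $68.5, sellers receive $64, Q = 50. (Wedge: Pb − Ps = 4.5.)
Burden on consumers: $1.5; on sellers: $3. (They sum to $4.5.)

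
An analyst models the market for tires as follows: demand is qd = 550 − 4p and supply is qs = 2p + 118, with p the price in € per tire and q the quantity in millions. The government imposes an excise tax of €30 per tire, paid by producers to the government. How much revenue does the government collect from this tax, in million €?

Before the tax: set 550 − 4p = 2p + 118 → p* = €72, q* = 262.
With the tax collected from producers, supply shifts: qs = 2(p − 30) + 118.
Solving gives q = 222 with consumers paying €82 and producers receiving €52 (the €30 wedge).
Revenue = t · Q = 30 · 222 = €6660.

Tax revenue = €6660 million.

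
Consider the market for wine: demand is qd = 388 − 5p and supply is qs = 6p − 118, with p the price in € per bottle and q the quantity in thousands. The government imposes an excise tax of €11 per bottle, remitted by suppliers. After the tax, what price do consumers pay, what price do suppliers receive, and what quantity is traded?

Consumers pay €52; suppliers receive €41; quantity = 128.

Before the tax: set 388 − 5p = 6p − 118 → p* = €46, q* = 158.
With the tax collected from suppliers, supply shifts: qs = 6(p − 11) − 118.
Solving gives q = 128 with consumers paying €52 and suppliers receiving €41 (the €11 wedge).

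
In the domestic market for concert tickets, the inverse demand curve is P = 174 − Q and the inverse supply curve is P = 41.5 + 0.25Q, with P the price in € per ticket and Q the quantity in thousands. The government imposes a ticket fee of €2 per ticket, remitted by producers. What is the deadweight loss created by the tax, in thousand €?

Inverting to Q(P) form: Qd = 174 − P; Qs = 4P − 166.
Without the tax, 174 − P = 4P − 166 gives 5P = 340, so P* = €68 and Q* = 106.
With the tax collected from producers, supply shifts: Qs = 4(P − 2) − 166.
Solving gives Q = 104.4 with buyers paying €69.6 and producers receiving €67.6 (the €2 wedge).
Quantity falls by |ΔQ| = |106 − 104.4| = 1.6.
DWL = ½ · t · |ΔQ| = ½ · 2 · 1.6 = €1.6.

Deadweight loss = €1.6 thousand.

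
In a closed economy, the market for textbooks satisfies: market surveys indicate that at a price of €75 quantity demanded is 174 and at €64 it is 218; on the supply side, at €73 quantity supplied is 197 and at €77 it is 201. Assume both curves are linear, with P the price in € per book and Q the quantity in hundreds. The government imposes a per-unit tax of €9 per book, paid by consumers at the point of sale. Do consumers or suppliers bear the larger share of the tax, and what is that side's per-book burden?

Suppliers bear the larger share: €7.2 per book.

Demand slope: (218 − 174)/(64 − 75) = -4, so Qd = 474 − 4P.
Supply slope: (201 − 197)/(77 − 73) = 1, so Qs = P + 124.
Before the tax: set 474 − 4P = P + 124 → P* = €70, Q* = 194.
With the tax collected from consumers, demand (in seller-price terms) shifts: Qd = 474 − 4(P + 9).
Solving gives Q = 186.8 with consumers paying €71.8 and suppliers receiving €62.8 (the €9 wedge).
Per-book burden: consumers €1.8, suppliers €7.2.
Suppliers take the larger share because supply is less price-elastic here (demand slope 4 vs supply slope 1).
The less price-elastic side of the market bears the larger share of a per-unit tax.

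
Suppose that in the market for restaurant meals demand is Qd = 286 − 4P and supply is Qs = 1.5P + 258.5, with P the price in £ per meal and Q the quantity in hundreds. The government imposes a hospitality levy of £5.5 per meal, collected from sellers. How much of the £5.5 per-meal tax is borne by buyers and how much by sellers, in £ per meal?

Buyers bear £1.5 per meal; sellers bear £4 per meal.

Before the tax: set 286 − 4P = 1.5P + 258.5 → P* = £5, Q* = 266.
With the tax collected from sellers, supply shifts: Qs = 1.5(P − 5.5) + 258.5.
New equilibrium: buyers pay £6.5, sellers receive £1, Q = 260. (Wedge: Pb − Ps = 5.5.)
Burden on buyers: £1.5; on sellers: £4. (They sum to £5.5.)
The less price-elastic side of the market bears the larger share of a per-unit tax.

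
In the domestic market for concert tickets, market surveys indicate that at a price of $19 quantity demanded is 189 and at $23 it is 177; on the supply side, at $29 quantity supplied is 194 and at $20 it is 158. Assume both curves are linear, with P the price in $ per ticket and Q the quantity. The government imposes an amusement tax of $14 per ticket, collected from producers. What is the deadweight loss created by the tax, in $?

Demand slope: (177 − 189)/(23 − 19) = -3, so Qd = 246 − 3P.
Supply slope: (158 − 194)/(20 − 29) = 4, so Qs = 4P + 78.
Without the tax, 246 − 3P = 4P + 78 gives 7P = 168, so P* = $24 and Q* = 174.
With the tax collected from producers, supply shifts: Qs = 4(P − 14) + 78.
New equilibrium: buyers pay $32, producers receive $18, Q = 150. (Wedge: Pb − Ps = 14.)
Quantity falls by |ΔQ| = |174 − 150| = 24.
DWL = ½ · t · |ΔQ| = ½ · 14 · 24 = $168.

Deadweight loss = $168.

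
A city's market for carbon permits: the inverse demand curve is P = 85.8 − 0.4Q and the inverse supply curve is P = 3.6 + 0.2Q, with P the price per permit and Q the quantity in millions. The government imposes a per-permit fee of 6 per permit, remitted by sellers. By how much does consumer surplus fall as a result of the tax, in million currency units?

Consumer surplus falls by 528 million.

Inverting to Q(P) form: Qd = 214.5 − 2.5P; Qs = 5P − 18.
Before the tax: set 214.5 − 2.5P = 5P − 18 → P* = 31, Q* = 137.
With the tax collected from sellers, supply shifts: Qs = 5(P − 6) − 18.
Solving gives Q = 127 with consumers paying 35 and sellers receiving 29 (the 6 wedge).
ΔCS is the trapezoid between Q = 127 and Q = 137 of height 4: ½ · (137 + 127) · 4 = 528.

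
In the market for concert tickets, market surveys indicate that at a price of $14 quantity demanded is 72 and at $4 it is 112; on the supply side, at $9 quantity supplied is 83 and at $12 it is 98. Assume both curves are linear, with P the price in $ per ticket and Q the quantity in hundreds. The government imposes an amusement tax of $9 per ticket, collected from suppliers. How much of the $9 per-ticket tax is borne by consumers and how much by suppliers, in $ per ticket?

Demand slope: (112 − 72)/(4 − 14) = -4, so Qd = 128 − 4P.
Supply slope: (98 − 83)/(12 − 9) = 5, so Qs = 5P + 38.
Without the tax, 128 − 4P = 5P + 38 gives 9P = 90, so P* = $10 and Q* = 88.
With the tax collected from suppliers, supply shifts: Qs = 5(P − 9) + 38.
New equilibrium: consumers pay $15, suppliers receive $6, Q = 68. (Wedge: Pb − Ps = 9.)
Burden on consumers: $5; on suppliers: $4. (They sum to $9.)
The less price-elastic side of the market bears the larger share of a per-unit tax.

Consumers bear $5 per ticket; suppliers bear $4 per ticket.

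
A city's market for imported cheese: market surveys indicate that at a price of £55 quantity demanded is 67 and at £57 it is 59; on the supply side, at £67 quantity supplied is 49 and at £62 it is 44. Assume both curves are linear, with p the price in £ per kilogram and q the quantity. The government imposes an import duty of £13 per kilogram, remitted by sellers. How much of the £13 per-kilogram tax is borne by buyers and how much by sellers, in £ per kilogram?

Demand slope: (59 − 67)/(57 − 55) = -4, so qd = 287 − 4p.
Supply slope: (44 − 49)/(62 − 67) = 1, so qs = p − 18.
Before the tax: set 287 − 4p = p − 18 → p* = £61, q* = 43.
With the tax collected from sellers, supply shifts: qs = (p − 13) − 18.
Solving gives q = 32.6 with buyers paying £63.6 and sellers receiving £50.6 (the £13 wedge).
Burden on buyers: £2.6; on sellers: £10.4. (They sum to £13.)

Buyers bear £2.6 per kilogram; sellers bear £10.4 per kilogram.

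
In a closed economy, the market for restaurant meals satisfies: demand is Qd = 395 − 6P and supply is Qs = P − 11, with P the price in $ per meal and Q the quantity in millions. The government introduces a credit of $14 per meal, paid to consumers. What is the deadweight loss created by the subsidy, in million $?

Before the subsidy: set 395 − 6P = P − 11 → P* = $58, Q* = 47.
With a per-unit subsidy paid to consumers, each effectively pays P − 14, so demand becomes Qd = 395 − 6(P − 14).
New equilibrium: consumers pay $56, sellers receive $70, Q = 59. (Wedge: Pb − Ps = −14.)
Quantity rises by |ΔQ| = |47 − 59| = 12.
DWL = ½ · t · |ΔQ| = ½ · 14 · 12 = $84.

Deadweight loss = $84 million.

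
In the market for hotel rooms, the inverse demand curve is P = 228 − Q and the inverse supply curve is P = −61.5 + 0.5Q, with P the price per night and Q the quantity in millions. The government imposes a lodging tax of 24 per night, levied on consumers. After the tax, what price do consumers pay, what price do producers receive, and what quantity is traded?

Rewrite in direct form: Qd = 228 − P and Qs = 2P + 123.
Before the tax: set 228 − P = 2P + 123 → P* = 35, Q* = 193.
With the tax collected from consumers, demand (in seller-price terms) shifts: Qd = 228 − (P + 24).
New equilibrium: consumers pay 51, producers receive 27, Q = 177. (Wedge: Pb − Ps = 24.)
The less price-elastic side of the market bears the larger share of a per-unit tax.

Consumers pay 51; producers receive 27; quantity = 177.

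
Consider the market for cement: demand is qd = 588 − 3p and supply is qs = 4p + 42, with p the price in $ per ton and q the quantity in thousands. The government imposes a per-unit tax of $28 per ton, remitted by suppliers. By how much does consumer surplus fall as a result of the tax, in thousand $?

Without the tax, 588 − 3p = 4p + 42 gives 7p = 546, so p* = $78 and q* = 354.
With the tax collected from suppliers, supply shifts: qs = 4(p − 28) + 42.
Solving gives q = 306 with buyers paying $94 and suppliers receiving $66 (the $28 wedge).
ΔCS is the trapezoid between Q = 306 and Q = 354 of height $16: ½ · (354 + 306) · 16 = $5280.

Consumer surplus falls by $5280 thousand.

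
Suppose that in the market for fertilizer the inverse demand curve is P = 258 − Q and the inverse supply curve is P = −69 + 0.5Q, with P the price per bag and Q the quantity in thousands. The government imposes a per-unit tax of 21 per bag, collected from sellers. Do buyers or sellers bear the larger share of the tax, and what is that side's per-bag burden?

Inverting to Q(P) form: Qd = 258 − P; Qs = 2P + 138.
Before the tax: set 258 − P = 2P + 138 → P* = 40, Q* = 218.
With the tax collected from sellers, supply shifts: Qs = 2(P − 21) + 138.
New equilibrium: buyers pay 54, sellers receive 33, Q = 204. (Wedge: Pb − Ps = 21.)
Per-bag burden: buyers 14, sellers 7.
Buyers take the larger share because demand is less price-elastic here (demand slope 1 vs supply slope 2).
The less price-elastic side of the market bears the larger share of a per-unit tax.

Buyers bear the larger share: 14 per bag.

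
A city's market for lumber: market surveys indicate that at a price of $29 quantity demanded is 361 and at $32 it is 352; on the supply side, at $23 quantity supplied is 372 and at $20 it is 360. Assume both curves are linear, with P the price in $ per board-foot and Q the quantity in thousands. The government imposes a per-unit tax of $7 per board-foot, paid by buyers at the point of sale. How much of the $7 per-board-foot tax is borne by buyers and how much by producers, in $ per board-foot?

Demand slope: (352 − 361)/(32 − 29) = -3, so Qd = 448 − 3P.
Supply slope: (360 − 372)/(20 − 23) = 4, so Qs = 4P + 280.
Before the tax: set 448 − 3P = 4P + 280 → P* = $24, Q* = 376.
With the tax collected from buyers, demand (in seller-price terms) shifts: Qd = 448 − 3(P + 7).
Solving gives Q = 364 with buyers paying $28 and producers receiving $21 (the $7 wedge).
Burden on buyers: $4; on producers: $3. (They sum to $7.)
The less price-elastic side of the market bears the larger share of a per-unit tax.

Buyers bear $4 per board-foot; producers bear $3 per board-foot.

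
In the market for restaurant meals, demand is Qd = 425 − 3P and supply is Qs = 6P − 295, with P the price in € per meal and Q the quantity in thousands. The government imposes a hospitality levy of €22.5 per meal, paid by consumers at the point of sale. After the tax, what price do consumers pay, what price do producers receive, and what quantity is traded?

Consumers pay €95; producers receive €72.5; quantity = 140.

Before the tax: set 425 − 3P = 6P − 295 → P* = €80, Q* = 185.
With the tax collected from consumers, demand (in seller-price terms) shifts: Qd = 425 − 3(P + 22.5).
New equilibrium: consumers pay €95, producers receive €72.5, Q = 140. (Wedge: Pb − Ps = 22.5.)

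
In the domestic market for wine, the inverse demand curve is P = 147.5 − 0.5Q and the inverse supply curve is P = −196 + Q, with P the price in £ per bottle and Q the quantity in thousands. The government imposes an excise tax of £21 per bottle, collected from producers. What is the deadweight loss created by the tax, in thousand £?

Deadweight loss = £147 thousand.

Inverting to Q(P) form: Qd = 295 − 2P; Qs = P + 196.
Without the tax, 295 − 2P = P + 196 gives 3P = 99, so P* = £33 and Q* = 229.
With the tax collected from producers, supply shifts: Qs = (P − 21) + 196.
New equilibrium: consumers pay £40, producers receive £19, Q = 215. (Wedge: Pb − Ps = 21.)
Quantity falls by |ΔQ| = |229 − 215| = 14.
DWL = ½ · t · |ΔQ| = ½ · 21 · 14 = £147.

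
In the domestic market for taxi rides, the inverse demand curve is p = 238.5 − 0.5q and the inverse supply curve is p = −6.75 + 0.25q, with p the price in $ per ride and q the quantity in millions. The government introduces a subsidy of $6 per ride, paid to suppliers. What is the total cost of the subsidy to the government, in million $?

Government outlay = $2010 million.

Rewrite in direct form: qd = 477 − 2p and qs = 4p + 27.
Without the subsidy, 477 − 2p = 4p + 27 gives 6p = 450, so p* = $75 and q* = 327.
With a per-unit subsidy paid to suppliers, each receives p + 6 per unit sold, so supply becomes qs = 4(p + 6) + 27.
New equilibrium: buyers pay $71, suppliers receive $77, q = 335. (Wedge: pb − ps = −6.)
Outlay = t · Q = 6 · 335 = $2010.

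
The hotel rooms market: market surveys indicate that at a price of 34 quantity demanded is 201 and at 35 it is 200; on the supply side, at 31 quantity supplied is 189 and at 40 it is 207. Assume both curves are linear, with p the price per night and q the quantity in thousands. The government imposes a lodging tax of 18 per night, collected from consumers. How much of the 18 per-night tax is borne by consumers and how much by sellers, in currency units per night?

Demand slope: (200 − 201)/(35 − 34) = -1, so qd = 235 − p.
Supply slope: (207 − 189)/(40 − 31) = 2, so qs = 2p + 127.
Without the tax, 235 − p = 2p + 127 gives 3p = 108, so p* = 36 and q* = 199.
With the tax collected from consumers, demand (in seller-price terms) shifts: qd = 235 − (p + 18).
New equilibrium: consumers pay 48, sellers receive 30, q = 187. (Wedge: pb − ps = 18.)
Burden on consumers: 12; on sellers: 6. (They sum to 18.)

Consumers bear 12 per night; sellers bear 6 per night.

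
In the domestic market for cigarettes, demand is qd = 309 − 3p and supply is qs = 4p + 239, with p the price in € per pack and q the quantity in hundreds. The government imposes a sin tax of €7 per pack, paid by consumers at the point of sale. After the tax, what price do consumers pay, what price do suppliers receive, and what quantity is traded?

Consumers pay €14; suppliers receive €7; quantity = 267.

Without the tax, 309 − 3p = 4p + 239 gives 7p = 70, so p* = €10 and q* = 279.
With the tax collected from consumers, demand (in seller-price terms) shifts: qd = 309 − 3(p + 7).
Solving gives q = 267 with consumers paying €14 and suppliers receiving €7 (the €7 wedge).
The less price-elastic side of the market bears the larger share of a per-unit tax.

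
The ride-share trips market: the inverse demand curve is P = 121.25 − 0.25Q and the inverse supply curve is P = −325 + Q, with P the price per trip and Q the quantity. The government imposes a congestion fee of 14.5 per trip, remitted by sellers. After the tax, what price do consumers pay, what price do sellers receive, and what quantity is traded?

Consumers pay 34.9; sellers receive 20.4; quantity = 345.4.

Inverting to Q(P) form: Qd = 485 − 4P; Qs = P + 325.
Without the tax, 485 − 4P = P + 325 gives 5P = 160, so P* = 32 and Q* = 357.
With the tax collected from sellers, supply shifts: Qs = (P − 14.5) + 325.
New equilibrium: consumers pay 34.9, sellers receive 20.4, Q = 345.4. (Wedge: Pb − Ps = 14.5.)
The less price-elastic side of the market bears the larger share of a per-unit tax.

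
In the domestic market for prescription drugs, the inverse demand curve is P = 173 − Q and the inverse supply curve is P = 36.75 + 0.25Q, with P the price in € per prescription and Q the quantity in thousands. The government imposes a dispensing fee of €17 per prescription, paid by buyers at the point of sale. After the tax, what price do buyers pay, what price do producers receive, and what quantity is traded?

Buyers pay €77.6; producers receive €60.6; quantity = 95.4.

Inverting to Q(P) form: Qd = 173 − P; Qs = 4P − 147.
Before the tax: set 173 − P = 4P − 147 → P* = €64, Q* = 109.
With the tax collected from buyers, demand (in seller-price terms) shifts: Qd = 173 − (P + 17).
New equilibrium: buyers pay €77.6, producers receive €60.6, Q = 95.4. (Wedge: Pb − Ps = 17.)
The less price-elastic side of the market bears the larger share of a per-unit tax.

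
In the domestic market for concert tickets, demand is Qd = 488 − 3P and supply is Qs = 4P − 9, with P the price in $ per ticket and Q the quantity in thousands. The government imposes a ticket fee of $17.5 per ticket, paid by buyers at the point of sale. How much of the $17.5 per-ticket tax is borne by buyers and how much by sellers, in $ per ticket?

Buyers bear $10 per ticket; sellers bear $7.5 per ticket.

Without the tax, 488 − 3P = 4P − 9 gives 7P = 497, so P* = $71 and Q* = 275.
With the tax collected from buyers, demand (in seller-price terms) shifts: Qd = 488 − 3(P + 17.5).
New equilibrium: buyers pay $81, sellers receive $63.5, Q = 245. (Wedge: Pb − Ps = 17.5.)
Burden on buyers: $10; on sellers: $7.5. (They sum to $17.5.)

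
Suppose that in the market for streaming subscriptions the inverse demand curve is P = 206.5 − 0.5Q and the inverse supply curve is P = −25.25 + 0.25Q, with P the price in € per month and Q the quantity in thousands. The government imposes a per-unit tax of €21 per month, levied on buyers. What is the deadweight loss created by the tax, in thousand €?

Deadweight loss = €294 thousand.

Rewrite in direct form: Qd = 413 − 2P and Qs = 4P + 101.
Before the tax: set 413 − 2P = 4P + 101 → P* = €52, Q* = 309.
With the tax collected from buyers, demand (in seller-price terms) shifts: Qd = 413 − 2(P + 21).
New equilibrium: buyers pay €66, producers receive €45, Q = 281. (Wedge: Pb − Ps = 21.)
Quantity falls by |ΔQ| = |309 − 281| = 28.
DWL = ½ · t · |ΔQ| = ½ · 21 · 28 = €294.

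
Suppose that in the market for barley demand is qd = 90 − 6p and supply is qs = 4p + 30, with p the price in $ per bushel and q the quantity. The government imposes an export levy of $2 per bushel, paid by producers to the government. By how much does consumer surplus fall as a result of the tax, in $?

Consumer surplus falls by $41.28.

Before the tax: set 90 − 6p = 4p + 30 → p* = $6, q* = 54.
With the tax collected from producers, supply shifts: qs = 4(p − 2) + 30.
New equilibrium: buyers pay $6.8, producers receive $4.8, q = 49.2. (Wedge: pb − ps = 2.)
ΔCS is the trapezoid between Q = 49.2 and Q = 54 of height $0.8: ½ · (54 + 49.2) · 0.8 = $41.28.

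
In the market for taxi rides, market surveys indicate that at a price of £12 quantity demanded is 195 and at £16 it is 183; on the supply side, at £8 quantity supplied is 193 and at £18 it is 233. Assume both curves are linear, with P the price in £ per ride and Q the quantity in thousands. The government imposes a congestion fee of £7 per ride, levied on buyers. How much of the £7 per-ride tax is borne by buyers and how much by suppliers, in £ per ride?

Buyers bear £4 per ride; suppliers bear £3 per ride.

Demand slope: (183 − 195)/(16 − 12) = -3, so Qd = 231 − 3P.
Supply slope: (233 − 193)/(18 − 8) = 4, so Qs = 4P + 161.
Before the tax: set 231 − 3P = 4P + 161 → P* = £10, Q* = 201.
With the tax collected from buyers, demand (in seller-price terms) shifts: Qd = 231 − 3(P + 7).
Solving gives Q = 189 with buyers paying £14 and suppliers receiving £7 (the £7 wedge).
Burden on buyers: £4; on suppliers: £3. (They sum to £7.)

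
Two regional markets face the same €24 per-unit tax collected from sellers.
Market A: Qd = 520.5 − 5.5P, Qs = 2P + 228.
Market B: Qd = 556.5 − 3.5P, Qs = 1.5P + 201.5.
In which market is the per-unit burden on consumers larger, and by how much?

Market B, by €0.8.

Market A: pre-tax P* = €39, Q* = 306; post-tax Q = 270.8; per-unit burden on consumers = €6.4.
Market B: pre-tax P* = €71, Q* = 308; post-tax Q = 282.8; per-unit burden on consumers = €7.2.
Difference: €6.4 vs €7.2 → market B is larger by €0.8.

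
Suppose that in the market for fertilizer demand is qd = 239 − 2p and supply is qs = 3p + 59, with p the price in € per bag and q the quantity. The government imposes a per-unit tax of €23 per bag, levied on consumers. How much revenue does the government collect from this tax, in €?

Before the tax: set 239 − 2p = 3p + 59 → p* = €36, q* = 167.
With the tax collected from consumers, demand (in seller-price terms) shifts: qd = 239 − 2(p + 23).
Solving gives q = 139.4 with consumers paying €49.8 and suppliers receiving €26.8 (the €23 wedge).
Revenue = t · Q = 23 · 139.4 = €3206.2.

Tax revenue = €3206.2.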